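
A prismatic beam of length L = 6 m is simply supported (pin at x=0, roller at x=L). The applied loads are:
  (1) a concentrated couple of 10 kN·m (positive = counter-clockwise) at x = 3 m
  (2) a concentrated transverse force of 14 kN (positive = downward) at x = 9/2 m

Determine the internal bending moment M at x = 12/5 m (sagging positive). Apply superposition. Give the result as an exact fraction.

Load 1 — applied couple M₀=10 kN·m at a=3 m (b=L-a=3):
  M_1 = M₀x/L  [x≤a] = 10·(12/5)/6 = 4 kN·m
Load 2 — point force P=14 kN at a=9/2 m (b=L-a=3/2):
  M_2 = Pbx/L  [x≤a] = 14·(3/2)·(12/5)/6 = 42/5 kN·m
Superposition: M = Σ M_i = 62/5 kN·m ≈ 12.400000 kN·m

M(12/5) = 62/5 kN·m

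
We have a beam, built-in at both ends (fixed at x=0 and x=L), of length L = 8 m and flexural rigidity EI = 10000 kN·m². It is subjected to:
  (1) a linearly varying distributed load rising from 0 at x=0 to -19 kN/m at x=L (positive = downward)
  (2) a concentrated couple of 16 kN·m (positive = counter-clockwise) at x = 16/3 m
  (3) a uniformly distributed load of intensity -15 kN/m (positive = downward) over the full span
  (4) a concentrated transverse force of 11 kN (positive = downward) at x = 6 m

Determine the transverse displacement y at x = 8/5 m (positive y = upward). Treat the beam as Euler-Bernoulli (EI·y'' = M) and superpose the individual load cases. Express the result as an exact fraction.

y(8/5) = 3267721/351562500 m

Load 1 — triangular load w₀=-19 kN/m (0→w₀ over full span):
  y_1 = -w₀x²(L-x)²(x+2L)/(120LEI) = -(-19)·(8/5)²·(8-(8/5))²·((8/5)+2·8)/(120·8·10000) = 107008/29296875 m
Load 2 — applied couple M₀=16 kN·m at a=16/3 m (b=L-a=8/3):
  y_2 = (R_Ax³/6 - M_Ax²/2)/EI  [x≤a] with R_A=8/3, M_A=16/3 = ((8/3)·(8/5)³/6 - (16/3)·(8/5)²/2)/10000 = -352/703125 m
Load 3 — uniform load w=-15 kN/m over full span:
  y_3 = -wx²(L-x)²/(24EI) = -(-15)·(8/5)²·(8-(8/5))²/(24·10000) = 512/78125 m
Load 4 — point force P=11 kN at a=6 m (b=L-a=2):
  y_4 = -Pb²x²(3aL-(3a+b)x)/(6L³EI)  [x≤a] = -11·2²·(8/5)²·(3·6·8-(3·6+2)·(8/5))/(6·8³·10000) = -77/187500 m
Superposition: y = Σ y_i = 3267721/351562500 m ≈ 0.009295 m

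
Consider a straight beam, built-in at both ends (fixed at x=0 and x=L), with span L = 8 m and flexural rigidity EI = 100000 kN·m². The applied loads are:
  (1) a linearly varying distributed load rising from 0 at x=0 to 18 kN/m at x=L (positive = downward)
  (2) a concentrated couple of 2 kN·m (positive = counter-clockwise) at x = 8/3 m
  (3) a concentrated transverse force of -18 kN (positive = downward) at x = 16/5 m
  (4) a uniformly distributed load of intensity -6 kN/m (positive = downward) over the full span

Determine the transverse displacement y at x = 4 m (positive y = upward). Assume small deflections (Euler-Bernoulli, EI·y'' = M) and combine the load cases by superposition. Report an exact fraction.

y(4) = 899/7031250 m

Load 1 — triangular load w₀=18 kN/m (0→w₀ over full span):
  y_1 = -w₀x²(L-x)²(x+2L)/(120LEI) = -18·4²·(8-4)²·(4+2·8)/(120·8·100000) = -3/3125 m
Load 2 — applied couple M₀=2 kN·m at a=8/3 m (b=L-a=16/3):
  y_2 = (R_Ax³/6 - M_Ax²/2 - M₀(x-a)²/2)/EI  [x>a] with R_A=1/3, M_A=0 = ((1/3)·4³/6 - 0·4²/2 - 2·(4-(8/3))²/2)/100000 = 1/56250 m
Load 3 — point force P=-18 kN at a=16/5 m (b=L-a=24/5):
  y_3 = -Pa²(L-x)²(3bL-(3b+a)(L-x))/(6L³EI)  [x>a] = -(-18)·(16/5)²·(8-4)²·(3·(24/5)·8-(3·(24/5)+(16/5))·(8-4))/(6·8³·100000) = 168/390625 m
Load 4 — uniform load w=-6 kN/m over full span:
  y_4 = -wx²(L-x)²/(24EI) = -(-6)·4²·(8-4)²/(24·100000) = 2/3125 m
Superposition: y = Σ y_i = 899/7031250 m ≈ 0.000128 m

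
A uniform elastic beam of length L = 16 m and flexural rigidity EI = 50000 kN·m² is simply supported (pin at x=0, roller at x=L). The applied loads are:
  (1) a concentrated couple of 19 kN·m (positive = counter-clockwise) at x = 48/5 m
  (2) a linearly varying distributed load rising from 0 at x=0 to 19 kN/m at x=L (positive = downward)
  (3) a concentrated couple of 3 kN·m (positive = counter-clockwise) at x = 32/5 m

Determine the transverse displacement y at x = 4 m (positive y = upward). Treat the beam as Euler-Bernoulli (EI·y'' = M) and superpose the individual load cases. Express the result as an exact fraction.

Load 1 — applied couple M₀=19 kN·m at a=48/5 m (b=L-a=32/5):
  y_1 = (M₀x³/(6L)+C₁x)/EI  [x≤a] with C₁=M₀(3b²-L²)/(6L)=-1976/75 = (19·4³/(6·16)+(-1976/75)·4)/50000 = -1159/625000 m
Load 2 — triangular load w₀=19 kN/m (0→w₀ over full span):
  y_2 = -w₀x(7L⁴-10L²x²+3x⁴)/(360LEI) = -19·4·(7·16⁴-10·16²·4²+3·4⁴)/(360·16·50000) = -2071/18750 m
Load 3 — applied couple M₀=3 kN·m at a=32/5 m (b=L-a=48/5):
  y_3 = (M₀x³/(6L)+C₁x)/EI  [x≤a] with C₁=M₀(3b²-L²)/(6L)=16/25 = (3·4³/(6·16)+(16/25)·4)/50000 = 57/625000 m
Superposition: y = Σ y_i = -105203/937500 m ≈ -0.112217 m

y(4) = -105203/937500 m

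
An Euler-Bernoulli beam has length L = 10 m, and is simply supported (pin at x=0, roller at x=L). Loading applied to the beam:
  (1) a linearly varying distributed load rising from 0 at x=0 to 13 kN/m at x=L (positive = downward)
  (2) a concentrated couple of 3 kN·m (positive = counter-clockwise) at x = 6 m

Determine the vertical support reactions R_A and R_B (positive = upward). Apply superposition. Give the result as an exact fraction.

R_A = 659/30 kN, R_B = 1291/30 kN

Load 1 — triangular load w₀=13 kN/m (0→w₀ over full span):
  R_A = w₀L/6 = 13·10/6 = 65/3 kN
  R_B = w₀L/3 = 13·10/3 = 130/3 kN
Load 2 — applied couple M₀=3 kN·m at a=6 m (b=L-a=4):
  R_A = M₀/L = 3/10 kN
  R_B = -M₀/L = -3/10 kN
Superposition: R_A = 659/30 kN, R_B = 1291/30 kN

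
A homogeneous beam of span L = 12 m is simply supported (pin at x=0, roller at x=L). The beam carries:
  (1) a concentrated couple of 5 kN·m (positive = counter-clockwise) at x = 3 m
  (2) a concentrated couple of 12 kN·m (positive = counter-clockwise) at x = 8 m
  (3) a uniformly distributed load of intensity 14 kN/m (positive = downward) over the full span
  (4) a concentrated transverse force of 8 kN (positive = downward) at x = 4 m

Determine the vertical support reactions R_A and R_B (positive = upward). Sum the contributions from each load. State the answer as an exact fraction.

Load 1 — applied couple M₀=5 kN·m at a=3 m (b=L-a=9):
  R_A = M₀/L = 5/12 kN
  R_B = -M₀/L = -5/12 kN
Load 2 — applied couple M₀=12 kN·m at a=8 m (b=L-a=4):
  R_A = M₀/L = 12/12 = 1 kN
  R_B = -M₀/L = -12/12 = -1 kN
Load 3 — uniform load w=14 kN/m over full span:
  R_A = wL/2 = 14·12/2 = 84 kN
  R_B = wL/2 = 14·12/2 = 84 kN
Load 4 — point force P=8 kN at a=4 m (b=L-a=8):
  R_A = Pb/L = 8·8/12 = 16/3 kN
  R_B = Pa/L = 8·4/12 = 8/3 kN
Superposition: R_A = 363/4 kN, R_B = 341/4 kN

R_A = 363/4 kN, R_B = 341/4 kN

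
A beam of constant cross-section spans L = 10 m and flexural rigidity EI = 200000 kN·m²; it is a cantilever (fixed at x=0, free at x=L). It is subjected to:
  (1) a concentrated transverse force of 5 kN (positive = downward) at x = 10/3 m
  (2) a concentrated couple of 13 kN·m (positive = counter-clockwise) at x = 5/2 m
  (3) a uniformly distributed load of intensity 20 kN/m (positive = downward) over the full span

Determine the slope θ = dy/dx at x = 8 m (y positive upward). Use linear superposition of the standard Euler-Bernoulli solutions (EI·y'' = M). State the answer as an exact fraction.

θ(8) = -11887/720000 rad

Load 1 — point force P=5 kN at a=10/3 m (b=L-a=20/3):
  θ_1 = -Pa²/(2EI)  [x>a] = -5·(10/3)²/(2·200000) = -1/7200 rad
Load 2 — applied couple M₀=13 kN·m at a=5/2 m (b=L-a=15/2):
  θ_2 = M₀a/EI  [x>a] = 13·(5/2)/200000 = 13/80000 rad
Load 3 — uniform load w=20 kN/m over full span:
  θ_3 = -wx(x²-3Lx+3L²)/(6EI) = -20·8·(8²-3·10·8+3·10²)/(6·200000) = -31/1875 rad
Superposition: θ = Σ θ_i = -11887/720000 rad ≈ -0.016510 rad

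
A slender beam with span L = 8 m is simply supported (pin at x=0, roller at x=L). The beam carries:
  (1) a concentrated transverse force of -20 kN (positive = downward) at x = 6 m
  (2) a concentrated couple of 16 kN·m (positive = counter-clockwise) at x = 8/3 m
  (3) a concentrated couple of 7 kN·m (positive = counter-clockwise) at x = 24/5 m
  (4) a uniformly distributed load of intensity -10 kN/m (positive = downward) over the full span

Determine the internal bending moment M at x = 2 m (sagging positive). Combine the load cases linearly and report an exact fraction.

Load 1 — point force P=-20 kN at a=6 m (b=L-a=2):
  M_1 = Pbx/L  [x≤a] = (-20)·2·2/8 = -10 kN·m
Load 2 — applied couple M₀=16 kN·m at a=8/3 m (b=L-a=16/3):
  M_2 = M₀x/L  [x≤a] = 16·2/8 = 4 kN·m
Load 3 — applied couple M₀=7 kN·m at a=24/5 m (b=L-a=16/5):
  M_3 = M₀x/L  [x≤a] = 7·2/8 = 7/4 kN·m
Load 4 — uniform load w=-10 kN/m over full span:
  M_4 = wx(L-x)/2 = (-10)·2·(8-2)/2 = -60 kN·m
Superposition: M = Σ M_i = -257/4 kN·m ≈ -64.250000 kN·m

M(2) = -257/4 kN·m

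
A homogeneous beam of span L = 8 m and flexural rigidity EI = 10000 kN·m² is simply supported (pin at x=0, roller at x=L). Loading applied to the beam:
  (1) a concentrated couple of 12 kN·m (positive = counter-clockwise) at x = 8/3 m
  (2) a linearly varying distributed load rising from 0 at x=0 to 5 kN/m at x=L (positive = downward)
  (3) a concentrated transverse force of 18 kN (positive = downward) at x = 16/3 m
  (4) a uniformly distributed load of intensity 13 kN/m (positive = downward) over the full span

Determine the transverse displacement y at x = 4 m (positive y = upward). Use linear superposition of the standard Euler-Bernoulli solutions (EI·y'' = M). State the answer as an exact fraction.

y(4) = -542/5625 m

Load 1 — applied couple M₀=12 kN·m at a=8/3 m (b=L-a=16/3):
  y_1 = (M₀x³/(6L)-M₀(x-a)²/2+C₁x)/EI  [x>a] with C₁=M₀(3b²-L²)/(6L)=16/3 = (12·4³/(6·8)-12·(4-(8/3))²/2+(16/3)·4)/10000 = 1/375 m
Load 2 — triangular load w₀=5 kN/m (0→w₀ over full span):
  y_2 = -w₀x(7L⁴-10L²x²+3x⁴)/(360LEI) = -5·4·(7·8⁴-10·8²·4²+3·4⁴)/(360·8·10000) = -1/75 m
Load 3 — point force P=18 kN at a=16/3 m (b=L-a=8/3):
  y_3 = -Pbx(L²-b²-x²)/(6LEI)  [x≤a] = -18·(8/3)·4·(8²-(8/3)²-4²)/(6·8·10000) = -92/5625 m
Load 4 — uniform load w=13 kN/m over full span:
  y_4 = -wx(L³-2Lx²+x³)/(24EI) = -13·4·(8³-2·8·4²+4³)/(24·10000) = -26/375 m
Superposition: y = Σ y_i = -542/5625 m ≈ -0.096356 m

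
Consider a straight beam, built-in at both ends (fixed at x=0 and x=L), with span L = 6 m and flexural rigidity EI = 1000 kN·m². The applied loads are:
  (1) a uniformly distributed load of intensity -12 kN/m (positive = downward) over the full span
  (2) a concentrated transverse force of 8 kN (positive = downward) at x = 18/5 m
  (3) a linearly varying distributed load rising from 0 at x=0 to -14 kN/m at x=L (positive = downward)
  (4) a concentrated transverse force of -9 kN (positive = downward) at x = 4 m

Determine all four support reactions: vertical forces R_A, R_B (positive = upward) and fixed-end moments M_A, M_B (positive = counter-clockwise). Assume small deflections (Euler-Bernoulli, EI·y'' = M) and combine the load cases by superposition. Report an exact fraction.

R_A = -18044/375 kN, M_A = -6524/125 kN·m, R_B = -25081/375 kN, M_B = 7786/125 kN·m

Load 1 — uniform load w=-12 kN/m over full span:
  R_A = wL/2 = (-12)·6/2 = -36 kN
  M_A = wL²/12 = (-12)·6²/12 = -36 kN·m
  R_B = wL/2 = (-12)·6/2 = -36 kN
  M_B = -wL²/12 = -(-12)·6²/12 = 36 kN·m
Load 2 — point force P=8 kN at a=18/5 m (b=L-a=12/5):
  R_A = Pb²(3a+b)/L³ = 8·(12/5)²·(3·(18/5)+(12/5))/6³ = 352/125 kN
  M_A = Pab²/L² = 8·(18/5)·(12/5)²/6² = 576/125 kN·m
  R_B = Pa²(a+3b)/L³ = 8·(18/5)²·((18/5)+3·(12/5))/6³ = 648/125 kN
  M_B = -Pa²b/L² = -8·(18/5)²·(12/5)/6² = -864/125 kN·m
Load 3 — triangular load w₀=-14 kN/m (0→w₀ over full span):
  R_A = 3w₀L/20 = 3·(-14)·6/20 = -63/5 kN
  M_A = w₀L²/30 = (-14)·6²/30 = -84/5 kN·m
  R_B = 7w₀L/20 = 7·(-14)·6/20 = -147/5 kN
  M_B = -w₀L²/20 = -(-14)·6²/20 = 126/5 kN·m
Load 4 — point force P=-9 kN at a=4 m (b=L-a=2):
  R_A = Pb²(3a+b)/L³ = (-9)·2²·(3·4+2)/6³ = -7/3 kN
  M_A = Pab²/L² = (-9)·4·2²/6² = -4 kN·m
  R_B = Pa²(a+3b)/L³ = (-9)·4²·(4+3·2)/6³ = -20/3 kN
  M_B = -Pa²b/L² = -(-9)·4²·2/6² = 8 kN·m
Superposition: R_A = -18044/375 kN, M_A = -6524/125 kN·m, R_B = -25081/375 kN, M_B = 7786/125 kN·m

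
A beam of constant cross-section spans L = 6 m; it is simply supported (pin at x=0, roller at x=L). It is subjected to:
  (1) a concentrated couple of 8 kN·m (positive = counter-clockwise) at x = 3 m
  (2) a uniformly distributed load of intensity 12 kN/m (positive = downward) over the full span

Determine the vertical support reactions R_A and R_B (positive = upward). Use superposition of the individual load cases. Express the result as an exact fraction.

R_A = 112/3 kN, R_B = 104/3 kN

Load 1 — applied couple M₀=8 kN·m at a=3 m (b=L-a=3):
  R_A = M₀/L = 8/6 = 4/3 kN
  R_B = -M₀/L = -8/6 = -4/3 kN
Load 2 — uniform load w=12 kN/m over full span:
  R_A = wL/2 = 12·6/2 = 36 kN
  R_B = wL/2 = 12·6/2 = 36 kN
Superposition: R_A = 112/3 kN, R_B = 104/3 kN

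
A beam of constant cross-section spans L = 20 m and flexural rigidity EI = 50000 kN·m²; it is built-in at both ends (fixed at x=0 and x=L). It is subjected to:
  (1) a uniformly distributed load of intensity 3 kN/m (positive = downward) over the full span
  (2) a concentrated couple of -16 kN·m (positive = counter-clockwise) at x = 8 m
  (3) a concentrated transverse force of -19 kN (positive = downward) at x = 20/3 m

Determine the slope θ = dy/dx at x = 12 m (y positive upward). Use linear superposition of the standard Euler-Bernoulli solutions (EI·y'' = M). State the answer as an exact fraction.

Load 1 — uniform load w=3 kN/m over full span:
  θ_1 = -wx(L-x)(L-2x)/(12EI) = -3·12·(20-12)·(20-2·12)/(12·50000) = 6/3125 rad
Load 2 — applied couple M₀=-16 kN·m at a=8 m (b=L-a=12):
  θ_2 = (R_Ax²/2 - M_Ax - M₀(x-a))/EI  [x>a] with R_A=-144/125, M_A=-48/25 = ((-144/125)·12²/2 - (-48/25)·12 - (-16)·(12-8))/50000 = 32/390625 rad
Load 3 — point force P=-19 kN at a=20/3 m (b=L-a=40/3):
  θ_3 = Pa²(L-x)(2bL-(3b+a)(L-x))/(2L³EI)  [x>a] = (-19)·(20/3)²·(20-12)·(2·(40/3)·20-(3·(40/3)+(20/3))·(20-12))/(2·20³·50000) = -38/28125 rad
Superposition: θ = Σ θ_i = 2288/3515625 rad ≈ 0.000651 rad

θ(12) = 2288/3515625 rad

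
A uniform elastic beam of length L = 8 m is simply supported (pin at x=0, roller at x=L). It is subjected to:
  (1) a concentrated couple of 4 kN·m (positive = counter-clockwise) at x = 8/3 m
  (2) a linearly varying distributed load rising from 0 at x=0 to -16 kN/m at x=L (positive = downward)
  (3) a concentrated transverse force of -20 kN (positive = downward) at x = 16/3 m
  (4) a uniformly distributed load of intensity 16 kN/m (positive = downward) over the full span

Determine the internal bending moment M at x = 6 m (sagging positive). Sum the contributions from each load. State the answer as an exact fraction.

M(6) = 37/3 kN·m

Load 1 — applied couple M₀=4 kN·m at a=8/3 m (b=L-a=16/3):
  M_1 = M₀x/L - M₀  [x>a] = 4·6/8 - 4 = -1 kN·m
Load 2 — triangular load w₀=-16 kN/m (0→w₀ over full span):
  M_2 = w₀Lx/6 - w₀x³/(6L) = (-16)·8·6/6 - (-16)·6³/(6·8) = -56 kN·m
Load 3 — point force P=-20 kN at a=16/3 m (b=L-a=8/3):
  M_3 = Pa(L-x)/L  [x>a] = (-20)·(16/3)·(8-6)/8 = -80/3 kN·m
Load 4 — uniform load w=16 kN/m over full span:
  M_4 = wx(L-x)/2 = 16·6·(8-6)/2 = 96 kN·m
Superposition: M = Σ M_i = 37/3 kN·m ≈ 12.333333 kN·m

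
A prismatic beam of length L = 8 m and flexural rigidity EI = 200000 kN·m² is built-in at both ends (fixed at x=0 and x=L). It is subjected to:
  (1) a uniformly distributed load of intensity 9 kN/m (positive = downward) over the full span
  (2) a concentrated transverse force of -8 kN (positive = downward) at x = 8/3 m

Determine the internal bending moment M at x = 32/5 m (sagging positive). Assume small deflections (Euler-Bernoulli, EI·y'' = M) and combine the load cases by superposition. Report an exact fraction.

Load 1 — uniform load w=9 kN/m over full span:
  M_1 = wLx/2 - wL²/12 - wx²/2 = 9·8·(32/5)/2 - 9·8²/12 - 9·(32/5)²/2 = -48/25 kN·m
Load 2 — point force P=-8 kN at a=8/3 m (b=L-a=16/3):
  M_2 = Pa²(a+3b)(L-x)/L³ - Pa²b/L²  [x>a] = (-8)·(8/3)²·((8/3)+3·(16/3))·(8-(32/5))/8³ - (-8)·(8/3)²·(16/3)/8² = 64/45 kN·m
Superposition: M = Σ M_i = -112/225 kN·m ≈ -0.497778 kN·m

M(32/5) = -112/225 kN·m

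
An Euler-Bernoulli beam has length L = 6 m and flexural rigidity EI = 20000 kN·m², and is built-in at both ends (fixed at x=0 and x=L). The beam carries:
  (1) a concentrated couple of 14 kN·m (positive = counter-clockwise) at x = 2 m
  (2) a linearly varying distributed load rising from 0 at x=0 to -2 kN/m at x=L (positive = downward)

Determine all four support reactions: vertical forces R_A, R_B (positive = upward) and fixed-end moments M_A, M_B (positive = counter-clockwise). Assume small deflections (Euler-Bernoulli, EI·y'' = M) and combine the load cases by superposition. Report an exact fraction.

R_A = 59/45 kN, M_A = -12/5 kN·m, R_B = -329/45 kN, M_B = 124/15 kN·m

Load 1 — applied couple M₀=14 kN·m at a=2 m (b=L-a=4):
  R_A = 6M₀ab/L³ = 6·14·2·4/6³ = 28/9 kN
  M_A = M₀b(2a-b)/L² = 14·4·(2·2-4)/6² = 0 kN·m
  R_B = -6M₀ab/L³ = -6·14·2·4/6³ = -28/9 kN
  M_B = M₀a(2b-a)/L² = 14·2·(2·4-2)/6² = 14/3 kN·m
Load 2 — triangular load w₀=-2 kN/m (0→w₀ over full span):
  R_A = 3w₀L/20 = 3·(-2)·6/20 = -9/5 kN
  M_A = w₀L²/30 = (-2)·6²/30 = -12/5 kN·m
  R_B = 7w₀L/20 = 7·(-2)·6/20 = -21/5 kN
  M_B = -w₀L²/20 = -(-2)·6²/20 = 18/5 kN·m
Superposition: R_A = 59/45 kN, M_A = -12/5 kN·m, R_B = -329/45 kN, M_B = 124/15 kN·m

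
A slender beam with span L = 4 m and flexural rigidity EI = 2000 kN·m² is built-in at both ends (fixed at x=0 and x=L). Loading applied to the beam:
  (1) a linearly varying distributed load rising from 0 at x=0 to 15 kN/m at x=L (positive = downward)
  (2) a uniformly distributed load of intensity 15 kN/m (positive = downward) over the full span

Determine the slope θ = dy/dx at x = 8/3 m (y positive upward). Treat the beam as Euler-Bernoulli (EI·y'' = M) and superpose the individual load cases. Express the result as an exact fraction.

Load 1 — triangular load w₀=15 kN/m (0→w₀ over full span):
  θ_1 = -w₀(2x(L-x)(L-2x)(x+2L)+x²(L-x)²)/(120LEI) = -15·(2·(8/3)·(4-(8/3))·(4-2·(8/3))·((8/3)+2·4)+(8/3)²·(4-(8/3))²)/(120·4·2000) = 14/10125 rad
Load 2 — uniform load w=15 kN/m over full span:
  θ_2 = -wx(L-x)(L-2x)/(12EI) = -15·(8/3)·(4-(8/3))·(4-2·(8/3))/(12·2000) = 2/675 rad
Superposition: θ = Σ θ_i = 44/10125 rad ≈ 0.004346 rad

θ(8/3) = 44/10125 rad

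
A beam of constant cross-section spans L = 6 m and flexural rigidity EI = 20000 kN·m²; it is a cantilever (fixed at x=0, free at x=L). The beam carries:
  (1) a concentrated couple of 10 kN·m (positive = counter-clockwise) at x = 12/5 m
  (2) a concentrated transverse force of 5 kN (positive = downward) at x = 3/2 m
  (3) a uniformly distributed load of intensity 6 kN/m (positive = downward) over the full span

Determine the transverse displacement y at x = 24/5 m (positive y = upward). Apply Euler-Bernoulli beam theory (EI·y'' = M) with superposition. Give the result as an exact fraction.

y(24/5) = -6511059/200000000 m

Load 1 — applied couple M₀=10 kN·m at a=12/5 m (b=L-a=18/5):
  y_1 = M₀a(2x-a)/(2EI)  [x>a] = 10·(12/5)·(2·(24/5)-(12/5))/(2·20000) = 27/6250 m
Load 2 — point force P=5 kN at a=3/2 m (b=L-a=9/2):
  y_2 = -Pa²(3x-a)/(6EI)  [x>a] = -5·(3/2)²·(3·(24/5)-(3/2))/(6·20000) = -387/320000 m
Load 3 — uniform load w=6 kN/m over full span:
  y_3 = -wx²(x²-4Lx+6L²)/(24EI) = -6·(24/5)²·((24/5)²-4·6·(24/5)+6·6²)/(24·20000) = -13932/390625 m
Superposition: y = Σ y_i = -6511059/200000000 m ≈ -0.032555 m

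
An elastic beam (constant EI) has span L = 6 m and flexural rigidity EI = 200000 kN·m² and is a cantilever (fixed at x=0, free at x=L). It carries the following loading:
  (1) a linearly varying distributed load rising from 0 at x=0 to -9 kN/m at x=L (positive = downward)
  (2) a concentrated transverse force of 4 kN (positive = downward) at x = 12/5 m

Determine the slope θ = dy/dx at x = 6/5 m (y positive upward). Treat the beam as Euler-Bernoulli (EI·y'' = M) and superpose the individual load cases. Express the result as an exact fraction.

θ(6/5) = 63531/125000000 rad

Load 1 — triangular load w₀=-9 kN/m (0→w₀ over full span):
  θ_1 = (w₀Lx²/4-w₀L²x/3-w₀x⁴/(24L))/EI = ((-9)·6·(6/5)²/4-(-9)·6²·(6/5)/3-(-9)·(6/5)⁴/(24·6))/200000 = 68931/125000000 rad
Load 2 — point force P=4 kN at a=12/5 m (b=L-a=18/5):
  θ_2 = -Px(2a-x)/(2EI)  [x≤a] = -4·(6/5)·(2·(12/5)-(6/5))/(2·200000) = -27/625000 rad
Superposition: θ = Σ θ_i = 63531/125000000 rad ≈ 0.000508 rad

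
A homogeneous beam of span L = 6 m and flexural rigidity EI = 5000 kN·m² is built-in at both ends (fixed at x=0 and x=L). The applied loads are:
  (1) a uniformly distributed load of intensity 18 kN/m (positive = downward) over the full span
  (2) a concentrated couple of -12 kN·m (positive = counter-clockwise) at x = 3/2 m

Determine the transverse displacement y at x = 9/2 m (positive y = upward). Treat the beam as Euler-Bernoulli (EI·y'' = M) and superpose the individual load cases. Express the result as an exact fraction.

y(9/2) = -297/40000 m

Load 1 — uniform load w=18 kN/m over full span:
  y_1 = -wx²(L-x)²/(24EI) = -18·(9/2)²·(6-(9/2))²/(24·5000) = -2187/320000 m
Load 2 — applied couple M₀=-12 kN·m at a=3/2 m (b=L-a=9/2):
  y_2 = (R_Ax³/6 - M_Ax²/2 - M₀(x-a)²/2)/EI  [x>a] with R_A=-9/4, M_A=9/4 = ((-9/4)·(9/2)³/6 - (9/4)·(9/2)²/2 - (-12)·((9/2)-(3/2))²/2)/5000 = -189/320000 m
Superposition: y = Σ y_i = -297/40000 m ≈ -0.007425 m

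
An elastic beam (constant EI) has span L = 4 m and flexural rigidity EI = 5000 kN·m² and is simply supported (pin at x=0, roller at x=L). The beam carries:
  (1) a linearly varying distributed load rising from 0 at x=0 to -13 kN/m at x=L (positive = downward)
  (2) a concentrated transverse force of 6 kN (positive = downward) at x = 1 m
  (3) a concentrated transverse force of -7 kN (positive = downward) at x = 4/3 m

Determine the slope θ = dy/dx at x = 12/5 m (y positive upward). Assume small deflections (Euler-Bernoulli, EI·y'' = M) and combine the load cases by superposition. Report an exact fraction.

θ(12/5) = -1013233/1012500000 rad

Load 1 — triangular load w₀=-13 kN/m (0→w₀ over full span):
  θ_1 = -w₀(7L⁴-30L²x²+15x⁴)/(360LEI) = -(-13)·(7·4⁴-30·4²·(12/5)²+15·(12/5)⁴)/(360·4·5000) = -3016/3515625 rad
Load 2 — point force P=6 kN at a=1 m (b=L-a=3):
  θ_2 = -Pa(2L²-6Lx+3x²+a²)/(6LEI)  [x>a] = -6·1·(2·4²-6·4·(12/5)+3·(12/5)²+1²)/(6·4·5000) = 183/500000 rad
Load 3 — point force P=-7 kN at a=4/3 m (b=L-a=8/3):
  θ_3 = -Pa(2L²-6Lx+3x²+a²)/(6LEI)  [x>a] = -(-7)·(4/3)·(2·4²-6·4·(12/5)+3·(12/5)²+(4/3)²)/(6·4·5000) = -644/1265625 rad
Superposition: θ = Σ θ_i = -1013233/1012500000 rad ≈ -0.001001 rad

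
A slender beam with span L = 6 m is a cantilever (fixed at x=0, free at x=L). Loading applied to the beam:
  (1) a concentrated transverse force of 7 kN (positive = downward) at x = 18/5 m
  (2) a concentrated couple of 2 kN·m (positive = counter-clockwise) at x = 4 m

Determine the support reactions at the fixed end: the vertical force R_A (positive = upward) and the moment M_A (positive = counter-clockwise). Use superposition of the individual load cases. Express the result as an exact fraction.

R_A = 7 kN, M_A = 116/5 kN·m

Load 1 — point force P=7 kN at a=18/5 m (b=L-a=12/5):
  R_A = P = 7 kN
  M_A = Pa = 7·(18/5) = 126/5 kN·m
Load 2 — applied couple M₀=2 kN·m at a=4 m (b=L-a=2):
  R_A = 0 kN
  M_A = -M₀ = -2 kN·m
Superposition: R_A = 7 kN, M_A = 116/5 kN·m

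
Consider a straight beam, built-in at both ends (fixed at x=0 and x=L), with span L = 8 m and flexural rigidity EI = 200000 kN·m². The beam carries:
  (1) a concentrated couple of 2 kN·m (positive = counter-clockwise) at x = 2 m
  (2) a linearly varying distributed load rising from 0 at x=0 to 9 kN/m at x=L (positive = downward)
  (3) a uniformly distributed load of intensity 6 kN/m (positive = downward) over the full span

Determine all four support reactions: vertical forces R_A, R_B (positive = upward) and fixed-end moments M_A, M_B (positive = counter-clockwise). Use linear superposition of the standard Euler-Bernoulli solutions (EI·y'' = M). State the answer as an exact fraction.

Load 1 — applied couple M₀=2 kN·m at a=2 m (b=L-a=6):
  R_A = 6M₀ab/L³ = 6·2·2·6/8³ = 9/32 kN
  M_A = M₀b(2a-b)/L² = 2·6·(2·2-6)/8² = -3/8 kN·m
  R_B = -6M₀ab/L³ = -6·2·2·6/8³ = -9/32 kN
  M_B = M₀a(2b-a)/L² = 2·2·(2·6-2)/8² = 5/8 kN·m
Load 2 — triangular load w₀=9 kN/m (0→w₀ over full span):
  R_A = 3w₀L/20 = 3·9·8/20 = 54/5 kN
  M_A = w₀L²/30 = 9·8²/30 = 96/5 kN·m
  R_B = 7w₀L/20 = 7·9·8/20 = 126/5 kN
  M_B = -w₀L²/20 = -9·8²/20 = -144/5 kN·m
Load 3 — uniform load w=6 kN/m over full span:
  R_A = wL/2 = 6·8/2 = 24 kN
  M_A = wL²/12 = 6·8²/12 = 32 kN·m
  R_B = wL/2 = 6·8/2 = 24 kN
  M_B = -wL²/12 = -6·8²/12 = -32 kN·m
Superposition: R_A = 5613/160 kN, M_A = 2033/40 kN·m, R_B = 7827/160 kN, M_B = -2407/40 kN·m

R_A = 5613/160 kN, M_A = 2033/40 kN·m, R_B = 7827/160 kN, M_B = -2407/40 kN·m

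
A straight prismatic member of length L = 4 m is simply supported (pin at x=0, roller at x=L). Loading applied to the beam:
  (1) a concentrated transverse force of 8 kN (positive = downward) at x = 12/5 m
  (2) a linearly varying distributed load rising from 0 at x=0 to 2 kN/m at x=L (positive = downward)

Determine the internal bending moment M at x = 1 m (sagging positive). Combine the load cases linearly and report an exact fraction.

M(1) = 89/20 kN·m

Load 1 — point force P=8 kN at a=12/5 m (b=L-a=8/5):
  M_1 = Pbx/L  [x≤a] = 8·(8/5)·1/4 = 16/5 kN·m
Load 2 — triangular load w₀=2 kN/m (0→w₀ over full span):
  M_2 = w₀Lx/6 - w₀x³/(6L) = 2·4·1/6 - 2·1³/(6·4) = 5/4 kN·m
Superposition: M = Σ M_i = 89/20 kN·m ≈ 4.450000 kN·m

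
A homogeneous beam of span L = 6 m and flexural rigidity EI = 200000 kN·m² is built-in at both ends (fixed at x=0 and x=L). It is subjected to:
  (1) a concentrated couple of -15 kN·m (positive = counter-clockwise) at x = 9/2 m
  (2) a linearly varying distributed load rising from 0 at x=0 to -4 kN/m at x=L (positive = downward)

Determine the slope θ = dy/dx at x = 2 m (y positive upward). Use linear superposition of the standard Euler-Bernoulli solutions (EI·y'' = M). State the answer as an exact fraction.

θ(2) = 1187/36000000 rad

Load 1 — applied couple M₀=-15 kN·m at a=9/2 m (b=L-a=3/2):
  θ_1 = (R_Ax²/2 - M_Ax)/EI  [x≤a] with R_A=-45/16, M_A=-75/16 = ((-45/16)·2²/2 - (-75/16)·2)/200000 = 3/160000 rad
Load 2 — triangular load w₀=-4 kN/m (0→w₀ over full span):
  θ_2 = -w₀(2x(L-x)(L-2x)(x+2L)+x²(L-x)²)/(120LEI) = -(-4)·(2·2·(6-2)·(6-2·2)·(2+2·6)+2²·(6-2)²)/(120·6·200000) = 2/140625 rad
Superposition: θ = Σ θ_i = 1187/36000000 rad ≈ 0.000033 rad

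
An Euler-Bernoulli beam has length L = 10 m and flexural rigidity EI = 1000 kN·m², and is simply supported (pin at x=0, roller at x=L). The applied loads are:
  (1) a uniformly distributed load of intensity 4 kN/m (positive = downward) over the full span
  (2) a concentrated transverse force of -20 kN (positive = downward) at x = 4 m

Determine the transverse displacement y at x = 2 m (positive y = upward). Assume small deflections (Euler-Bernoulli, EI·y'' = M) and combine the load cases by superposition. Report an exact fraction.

y(2) = -26/375 m

Load 1 — uniform load w=4 kN/m over full span:
  y_1 = -wx(L³-2Lx²+x³)/(24EI) = -4·2·(10³-2·10·2²+2³)/(24·1000) = -116/375 m
Load 2 — point force P=-20 kN at a=4 m (b=L-a=6):
  y_2 = -Pbx(L²-b²-x²)/(6LEI)  [x≤a] = -(-20)·6·2·(10²-6²-2²)/(6·10·1000) = 6/25 m
Superposition: y = Σ y_i = -26/375 m ≈ -0.069333 m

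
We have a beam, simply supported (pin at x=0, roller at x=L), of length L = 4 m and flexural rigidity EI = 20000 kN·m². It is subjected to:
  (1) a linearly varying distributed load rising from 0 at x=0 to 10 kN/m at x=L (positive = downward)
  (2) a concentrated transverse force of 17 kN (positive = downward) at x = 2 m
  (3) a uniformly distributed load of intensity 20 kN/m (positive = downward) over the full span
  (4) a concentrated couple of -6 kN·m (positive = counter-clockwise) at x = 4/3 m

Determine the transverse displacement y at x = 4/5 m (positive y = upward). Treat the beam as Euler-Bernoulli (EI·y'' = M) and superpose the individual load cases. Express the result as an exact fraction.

y(4/5) = -147791/46875000 m

Load 1 — triangular load w₀=10 kN/m (0→w₀ over full span):
  y_1 = -w₀x(7L⁴-10L²x²+3x⁴)/(360LEI) = -10·(4/5)·(7·4⁴-10·4²·(4/5)²+3·(4/5)⁴)/(360·4·20000) = -2752/5859375 m
Load 2 — point force P=17 kN at a=2 m (b=L-a=2):
  y_2 = -Pbx(L²-b²-x²)/(6LEI)  [x≤a] = -17·2·(4/5)·(4²-2²-(4/5)²)/(6·4·20000) = -1207/1875000 m
Load 3 — uniform load w=20 kN/m over full span:
  y_3 = -wx(L³-2Lx²+x³)/(24EI) = -20·(4/5)·(4³-2·4·(4/5)²+(4/5)³)/(24·20000) = -464/234375 m
Load 4 — applied couple M₀=-6 kN·m at a=4/3 m (b=L-a=8/3):
  y_4 = (M₀x³/(6L)+C₁x)/EI  [x≤a] with C₁=M₀(3b²-L²)/(6L)=-4/3 = ((-6)·(4/5)³/(6·4)+(-4/3)·(4/5))/20000 = -14/234375 m
Superposition: y = Σ y_i = -147791/46875000 m ≈ -0.003153 m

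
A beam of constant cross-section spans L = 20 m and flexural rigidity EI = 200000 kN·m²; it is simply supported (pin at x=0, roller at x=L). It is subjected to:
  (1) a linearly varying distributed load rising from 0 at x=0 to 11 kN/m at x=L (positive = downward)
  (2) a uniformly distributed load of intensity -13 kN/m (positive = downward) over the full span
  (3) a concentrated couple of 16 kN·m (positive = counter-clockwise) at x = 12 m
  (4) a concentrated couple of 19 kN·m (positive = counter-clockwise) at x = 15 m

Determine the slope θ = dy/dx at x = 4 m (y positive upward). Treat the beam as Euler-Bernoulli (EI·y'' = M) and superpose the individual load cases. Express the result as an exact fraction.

Load 1 — triangular load w₀=11 kN/m (0→w₀ over full span):
  θ_1 = -w₀(7L⁴-30L²x²+15x⁴)/(360LEI) = -11·(7·20⁴-30·20²·4²+15·4⁴)/(360·20·200000) = -1001/140625 rad
Load 2 — uniform load w=-13 kN/m over full span:
  θ_2 = -w(L³-6Lx²+4x³)/(24EI) = -(-13)·(20³-6·20·4²+4·4³)/(24·200000) = 429/25000 rad
Load 3 — applied couple M₀=16 kN·m at a=12 m (b=L-a=8):
  θ_3 = (M₀x²/(2L)+C₁)/EI  [x≤a] with C₁=M₀(3b²-L²)/(6L)=-416/15 = (16·4²/(2·20)+(-416/15))/200000 = -1/9375 rad
Load 4 — applied couple M₀=19 kN·m at a=15 m (b=L-a=5):
  θ_4 = (M₀x²/(2L)+C₁)/EI  [x≤a] with C₁=M₀(3b²-L²)/(6L)=-1235/24 = (19·4²/(2·20)+(-1235/24))/200000 = -5263/24000000 rad
Superposition: θ = Σ θ_i = 699539/72000000 rad ≈ 0.009716 rad

θ(4) = 699539/72000000 rad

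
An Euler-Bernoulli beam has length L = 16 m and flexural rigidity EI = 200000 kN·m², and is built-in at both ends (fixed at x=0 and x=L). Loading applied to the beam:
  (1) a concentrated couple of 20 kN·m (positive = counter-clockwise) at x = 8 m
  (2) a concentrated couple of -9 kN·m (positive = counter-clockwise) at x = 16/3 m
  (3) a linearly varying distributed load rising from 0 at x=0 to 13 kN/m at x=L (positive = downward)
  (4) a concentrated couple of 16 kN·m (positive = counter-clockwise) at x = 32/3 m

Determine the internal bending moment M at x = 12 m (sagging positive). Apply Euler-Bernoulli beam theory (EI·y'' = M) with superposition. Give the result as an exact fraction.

M(12) = 649/30 kN·m

Load 1 — applied couple M₀=20 kN·m at a=8 m (b=L-a=8):
  M_1 = R_Ax - M_A - M₀  [x>a] with R_A=15/8, M_A=5 = (15/8)·12 - 5 - 20 = -5/2 kN·m
Load 2 — applied couple M₀=-9 kN·m at a=16/3 m (b=L-a=32/3):
  M_2 = R_Ax - M_A - M₀  [x>a] with R_A=-3/4, M_A=0 = (-3/4)·12 - 0 - (-9) = 0 kN·m
Load 3 — triangular load w₀=13 kN/m (0→w₀ over full span):
  M_3 = 3w₀Lx/20 - w₀L²/30 - w₀x³/(6L) = 3·13·16·12/20 - 13·16²/30 - 13·12³/(6·16) = 442/15 kN·m
Load 4 — applied couple M₀=16 kN·m at a=32/3 m (b=L-a=16/3):
  M_4 = R_Ax - M_A - M₀  [x>a] with R_A=4/3, M_A=16/3 = (4/3)·12 - (16/3) - 16 = -16/3 kN·m
Superposition: M = Σ M_i = 649/30 kN·m ≈ 21.633333 kN·m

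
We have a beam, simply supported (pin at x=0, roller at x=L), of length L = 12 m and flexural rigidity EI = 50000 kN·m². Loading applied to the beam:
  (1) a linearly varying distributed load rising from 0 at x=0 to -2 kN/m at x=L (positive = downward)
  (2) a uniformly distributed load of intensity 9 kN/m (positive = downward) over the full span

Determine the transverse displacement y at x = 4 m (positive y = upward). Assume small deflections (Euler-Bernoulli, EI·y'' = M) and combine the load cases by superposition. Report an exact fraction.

y(4) = -212/5625 m

Load 1 — triangular load w₀=-2 kN/m (0→w₀ over full span):
  y_1 = -w₀x(7L⁴-10L²x²+3x⁴)/(360LEI) = -(-2)·4·(7·12⁴-10·12²·4²+3·4⁴)/(360·12·50000) = 128/28125 m
Load 2 — uniform load w=9 kN/m over full span:
  y_2 = -wx(L³-2Lx²+x³)/(24EI) = -9·4·(12³-2·12·4²+4³)/(24·50000) = -132/3125 m
Superposition: y = Σ y_i = -212/5625 m ≈ -0.037689 m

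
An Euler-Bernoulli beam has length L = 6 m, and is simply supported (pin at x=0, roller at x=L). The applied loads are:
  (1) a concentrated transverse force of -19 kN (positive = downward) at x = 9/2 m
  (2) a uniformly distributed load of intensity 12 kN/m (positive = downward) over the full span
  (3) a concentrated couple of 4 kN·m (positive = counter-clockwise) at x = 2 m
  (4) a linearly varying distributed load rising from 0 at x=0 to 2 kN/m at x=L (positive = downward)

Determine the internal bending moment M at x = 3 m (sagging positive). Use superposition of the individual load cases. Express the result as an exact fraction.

Load 1 — point force P=-19 kN at a=9/2 m (b=L-a=3/2):
  M_1 = Pbx/L  [x≤a] = (-19)·(3/2)·3/6 = -57/4 kN·m
Load 2 — uniform load w=12 kN/m over full span:
  M_2 = wx(L-x)/2 = 12·3·(6-3)/2 = 54 kN·m
Load 3 — applied couple M₀=4 kN·m at a=2 m (b=L-a=4):
  M_3 = M₀x/L - M₀  [x>a] = 4·3/6 - 4 = -2 kN·m
Load 4 — triangular load w₀=2 kN/m (0→w₀ over full span):
  M_4 = w₀Lx/6 - w₀x³/(6L) = 2·6·3/6 - 2·3³/(6·6) = 9/2 kN·m
Superposition: M = Σ M_i = 169/4 kN·m ≈ 42.250000 kN·m

M(3) = 169/4 kN·m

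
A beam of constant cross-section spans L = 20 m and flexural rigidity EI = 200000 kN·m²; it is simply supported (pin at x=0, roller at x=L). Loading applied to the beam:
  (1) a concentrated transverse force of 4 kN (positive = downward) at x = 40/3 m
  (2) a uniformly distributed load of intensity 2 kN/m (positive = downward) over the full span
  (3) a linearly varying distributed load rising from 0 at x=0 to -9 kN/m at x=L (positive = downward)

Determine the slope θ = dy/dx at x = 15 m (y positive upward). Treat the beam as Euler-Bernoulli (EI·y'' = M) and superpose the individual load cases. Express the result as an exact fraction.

Load 1 — point force P=4 kN at a=40/3 m (b=L-a=20/3):
  θ_1 = -Pa(2L²-6Lx+3x²+a²)/(6LEI)  [x>a] = -4·(40/3)·(2·20²-6·20·15+3·15²+(40/3)²)/(6·20·200000) = 53/162000 rad
Load 2 — uniform load w=2 kN/m over full span:
  θ_2 = -w(L³-6Lx²+4x³)/(24EI) = -2·(20³-6·20·15²+4·15³)/(24·200000) = 11/4800 rad
Load 3 — triangular load w₀=-9 kN/m (0→w₀ over full span):
  θ_3 = -w₀(7L⁴-30L²x²+15x⁴)/(360LEI) = -(-9)·(7·20⁴-30·20²·15²+15·15⁴)/(360·20·200000) = -1313/256000 rad
Superposition: θ = Σ θ_i = -52049/20736000 rad ≈ -0.002510 rad

θ(15) = -52049/20736000 rad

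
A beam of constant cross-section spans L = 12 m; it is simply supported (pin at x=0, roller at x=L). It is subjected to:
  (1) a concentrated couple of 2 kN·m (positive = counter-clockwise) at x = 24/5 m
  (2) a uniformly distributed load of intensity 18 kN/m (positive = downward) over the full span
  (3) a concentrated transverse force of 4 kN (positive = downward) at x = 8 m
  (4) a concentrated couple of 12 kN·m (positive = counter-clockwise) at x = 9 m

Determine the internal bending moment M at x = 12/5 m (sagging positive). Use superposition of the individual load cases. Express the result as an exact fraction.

Load 1 — applied couple M₀=2 kN·m at a=24/5 m (b=L-a=36/5):
  M_1 = M₀x/L  [x≤a] = 2·(12/5)/12 = 2/5 kN·m
Load 2 — uniform load w=18 kN/m over full span:
  M_2 = wx(L-x)/2 = 18·(12/5)·(12-(12/5))/2 = 5184/25 kN·m
Load 3 — point force P=4 kN at a=8 m (b=L-a=4):
  M_3 = Pbx/L  [x≤a] = 4·4·(12/5)/12 = 16/5 kN·m
Load 4 — applied couple M₀=12 kN·m at a=9 m (b=L-a=3):
  M_4 = M₀x/L  [x≤a] = 12·(12/5)/12 = 12/5 kN·m
Superposition: M = Σ M_i = 5334/25 kN·m ≈ 213.360000 kN·m

M(12/5) = 5334/25 kN·m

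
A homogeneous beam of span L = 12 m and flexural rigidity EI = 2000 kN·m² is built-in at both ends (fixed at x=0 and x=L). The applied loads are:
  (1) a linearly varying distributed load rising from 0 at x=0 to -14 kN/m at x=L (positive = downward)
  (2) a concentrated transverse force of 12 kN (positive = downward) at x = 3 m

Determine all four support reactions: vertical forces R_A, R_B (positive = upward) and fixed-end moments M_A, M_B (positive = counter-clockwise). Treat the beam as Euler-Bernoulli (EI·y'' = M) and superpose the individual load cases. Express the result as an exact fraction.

R_A = -603/40 kN, M_A = -939/20 kN·m, R_B = -2277/40 kN, M_B = 1881/20 kN·m

Load 1 — triangular load w₀=-14 kN/m (0→w₀ over full span):
  R_A = 3w₀L/20 = 3·(-14)·12/20 = -126/5 kN
  M_A = w₀L²/30 = (-14)·12²/30 = -336/5 kN·m
  R_B = 7w₀L/20 = 7·(-14)·12/20 = -294/5 kN
  M_B = -w₀L²/20 = -(-14)·12²/20 = 504/5 kN·m
Load 2 — point force P=12 kN at a=3 m (b=L-a=9):
  R_A = Pb²(3a+b)/L³ = 12·9²·(3·3+9)/12³ = 81/8 kN
  M_A = Pab²/L² = 12·3·9²/12² = 81/4 kN·m
  R_B = Pa²(a+3b)/L³ = 12·3²·(3+3·9)/12³ = 15/8 kN
  M_B = -Pa²b/L² = -12·3²·9/12² = -27/4 kN·m
Superposition: R_A = -603/40 kN, M_A = -939/20 kN·m, R_B = -2277/40 kN, M_B = 1881/20 kN·m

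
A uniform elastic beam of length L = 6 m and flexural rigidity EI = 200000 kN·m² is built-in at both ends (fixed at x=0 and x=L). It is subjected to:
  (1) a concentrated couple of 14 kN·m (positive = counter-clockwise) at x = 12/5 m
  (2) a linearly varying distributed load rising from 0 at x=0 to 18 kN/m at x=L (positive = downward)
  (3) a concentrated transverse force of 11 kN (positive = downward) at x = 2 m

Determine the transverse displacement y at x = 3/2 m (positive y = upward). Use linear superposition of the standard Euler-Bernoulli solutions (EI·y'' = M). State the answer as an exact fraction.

Load 1 — applied couple M₀=14 kN·m at a=12/5 m (b=L-a=18/5):
  y_1 = (R_Ax³/6 - M_Ax²/2)/EI  [x≤a] with R_A=84/25, M_A=42/25 = ((84/25)·(3/2)³/6 - (42/25)·(3/2)²/2)/200000 = 0 m
Load 2 — triangular load w₀=18 kN/m (0→w₀ over full span):
  y_2 = -w₀x²(L-x)²(x+2L)/(120LEI) = -18·(3/2)²·(6-(3/2))²·((3/2)+2·6)/(120·6·200000) = -19683/256000000 m
Load 3 — point force P=11 kN at a=2 m (b=L-a=4):
  y_3 = -Pb²x²(3aL-(3a+b)x)/(6L³EI)  [x≤a] = -11·4²·(3/2)²·(3·2·6-(3·2+4)·(3/2))/(6·6³·200000) = -77/2400000 m
Superposition: y = Σ y_i = -83689/768000000 m ≈ -0.000109 m

y(3/2) = -83689/768000000 m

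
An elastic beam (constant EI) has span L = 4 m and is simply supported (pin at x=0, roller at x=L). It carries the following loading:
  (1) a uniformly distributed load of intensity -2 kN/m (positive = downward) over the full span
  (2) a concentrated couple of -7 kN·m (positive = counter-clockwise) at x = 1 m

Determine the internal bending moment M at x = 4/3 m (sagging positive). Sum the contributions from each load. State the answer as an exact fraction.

Load 1 — uniform load w=-2 kN/m over full span:
  M_1 = wx(L-x)/2 = (-2)·(4/3)·(4-(4/3))/2 = -32/9 kN·m
Load 2 — applied couple M₀=-7 kN·m at a=1 m (b=L-a=3):
  M_2 = M₀x/L - M₀  [x>a] = (-7)·(4/3)/4 - (-7) = 14/3 kN·m
Superposition: M = Σ M_i = 10/9 kN·m ≈ 1.111111 kN·m

M(4/3) = 10/9 kN·m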